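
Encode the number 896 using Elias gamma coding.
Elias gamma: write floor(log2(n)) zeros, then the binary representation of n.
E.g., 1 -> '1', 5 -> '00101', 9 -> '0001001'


num_bits = floor(log2(896)) + 1 = 10
leading_zeros = num_bits - 1 = 9
binary(896) = 1110000000

Elias gamma(896) = '000000000' + '1110000000' = 0000000001110000000 (19 bits)


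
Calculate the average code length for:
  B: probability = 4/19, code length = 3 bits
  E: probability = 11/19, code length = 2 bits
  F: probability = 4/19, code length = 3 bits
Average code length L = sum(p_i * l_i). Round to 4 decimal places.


Weighted contributions p_i * l_i:
  B: (4/19) * 3 = 12/19
  E: (11/19) * 2 = 22/19
  F: (4/19) * 3 = 12/19
Sum = (12 + 22 + 12)/19 = 46/19

L = 46/19 = 2.4211 bits/symbol


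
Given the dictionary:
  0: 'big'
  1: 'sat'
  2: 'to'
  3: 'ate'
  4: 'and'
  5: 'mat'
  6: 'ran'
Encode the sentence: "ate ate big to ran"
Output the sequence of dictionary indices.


Look up each word in the dictionary:
  'ate' -> 3
  'ate' -> 3
  'big' -> 0
  'to' -> 2
  'ran' -> 6

Encoded: [3, 3, 0, 2, 6]


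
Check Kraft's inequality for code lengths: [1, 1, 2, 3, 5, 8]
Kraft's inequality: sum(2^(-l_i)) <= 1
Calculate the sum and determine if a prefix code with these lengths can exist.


Sum = 2^(-1) + 2^(-1) + 2^(-2) + 2^(-3) + 2^(-5) + 2^(-8)
    = 0.5 + 0.5 + 0.25 + 0.125 + 0.03125 + 0.00390625
    = 361/256 = 1.41015625
Since 1.41015625 > 1, Kraft's inequality is NOT satisfied.
A prefix code with these lengths CANNOT exist.

Kraft sum = 1.41015625. Not satisfied.


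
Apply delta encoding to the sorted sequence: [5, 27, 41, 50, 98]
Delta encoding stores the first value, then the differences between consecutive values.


First value: 5
Deltas:
  27 - 5 = 22
  41 - 27 = 14
  50 - 41 = 9
  98 - 50 = 48


Delta encoded: [5, 22, 14, 9, 48]


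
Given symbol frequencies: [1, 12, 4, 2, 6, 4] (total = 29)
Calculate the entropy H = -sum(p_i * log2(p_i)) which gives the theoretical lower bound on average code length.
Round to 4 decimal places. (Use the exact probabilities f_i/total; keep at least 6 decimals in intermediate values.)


Per-symbol terms -p_i * log2(p_i) with p_i = f_i/29:
  p = 1/29 = 0.034483: log2(p) = -4.857981, -p*log2(p) = 0.167517
  p = 12/29 = 0.413793: log2(p) = -1.273018, -p*log2(p) = 0.526766
  p = 4/29 = 0.137931: log2(p) = -2.857981, -p*log2(p) = 0.394204
  p = 2/29 = 0.068966: log2(p) = -3.857981, -p*log2(p) = 0.266068
  p = 6/29 = 0.206897: log2(p) = -2.273018, -p*log2(p) = 0.470280
  p = 4/29 = 0.137931: log2(p) = -2.857981, -p*log2(p) = 0.394204
H = 0.167517 + 0.526766 + 0.394204 + 0.266068 + 0.470280 + 0.394204 = 2.219039

H = 2.219 bits/symbol


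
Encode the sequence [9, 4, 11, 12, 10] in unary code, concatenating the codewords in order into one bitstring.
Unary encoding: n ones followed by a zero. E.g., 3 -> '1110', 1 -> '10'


Encode each number as n ones followed by a terminating 0:
  9 -> 1111111110 (10 bits)
  4 -> 11110 (5 bits)
  11 -> 111111111110 (12 bits)
  12 -> 1111111111110 (13 bits)
  10 -> 11111111110 (11 bits)
Total length = 10 + 5 + 12 + 13 + 11 = 51 bits.

Unary([9, 4, 11, 12, 10]) = 111111111011110111111111110111111111111011111111110 (51 bits)


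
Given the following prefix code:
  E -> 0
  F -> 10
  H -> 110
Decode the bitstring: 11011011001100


Decoding step by step:
Bits 110 -> H
Bits 110 -> H
Bits 110 -> H
Bits 0 -> E
Bits 110 -> H
Bits 0 -> E


Decoded message: HHHEHE


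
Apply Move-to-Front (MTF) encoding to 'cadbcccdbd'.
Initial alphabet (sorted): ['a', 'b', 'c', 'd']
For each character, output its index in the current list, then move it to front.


MTF encoding:
'c': index 2 in ['a', 'b', 'c', 'd'] -> ['c', 'a', 'b', 'd']
'a': index 1 in ['c', 'a', 'b', 'd'] -> ['a', 'c', 'b', 'd']
'd': index 3 in ['a', 'c', 'b', 'd'] -> ['d', 'a', 'c', 'b']
'b': index 3 in ['d', 'a', 'c', 'b'] -> ['b', 'd', 'a', 'c']
'c': index 3 in ['b', 'd', 'a', 'c'] -> ['c', 'b', 'd', 'a']
'c': index 0 in ['c', 'b', 'd', 'a'] -> ['c', 'b', 'd', 'a']
'c': index 0 in ['c', 'b', 'd', 'a'] -> ['c', 'b', 'd', 'a']
'd': index 2 in ['c', 'b', 'd', 'a'] -> ['d', 'c', 'b', 'a']
'b': index 2 in ['d', 'c', 'b', 'a'] -> ['b', 'd', 'c', 'a']
'd': index 1 in ['b', 'd', 'c', 'a'] -> ['d', 'b', 'c', 'a']


Output: [2, 1, 3, 3, 3, 0, 0, 2, 2, 1]


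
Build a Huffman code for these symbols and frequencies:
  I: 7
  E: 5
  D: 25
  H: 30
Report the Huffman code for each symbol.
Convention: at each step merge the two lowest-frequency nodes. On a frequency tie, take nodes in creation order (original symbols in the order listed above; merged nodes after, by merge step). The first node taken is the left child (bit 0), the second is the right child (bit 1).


Huffman tree construction:
Step 1: Merge E(5) + I(7) = 12
Step 2: Merge (E+I)(12) + D(25) = 37
Step 3: Merge H(30) + ((E+I)+D)(37) = 67
Read each symbol's code off the tree from the root (left child = 0, right child = 1).

Codes:
  I: 101 (length 3)
  E: 100 (length 3)
  D: 11 (length 2)
  H: 0 (length 1)
Average code length: 116/67 = 1.7313 bits/symbol


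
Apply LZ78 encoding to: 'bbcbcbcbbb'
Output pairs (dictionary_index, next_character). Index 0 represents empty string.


LZ78 encoding steps:
Dictionary: {0: ''}
Step 1: w='' (idx 0), next='b' -> output (0, 'b'), add 'b' as idx 1
Step 2: w='b' (idx 1), next='c' -> output (1, 'c'), add 'bc' as idx 2
Step 3: w='bc' (idx 2), next='b' -> output (2, 'b'), add 'bcb' as idx 3
Step 4: w='' (idx 0), next='c' -> output (0, 'c'), add 'c' as idx 4
Step 5: w='b' (idx 1), next='b' -> output (1, 'b'), add 'bb' as idx 5
Step 6: w='b' (idx 1), end of input -> output (1, '')


Encoded: [(0, 'b'), (1, 'c'), (2, 'b'), (0, 'c'), (1, 'b'), (1, '')]


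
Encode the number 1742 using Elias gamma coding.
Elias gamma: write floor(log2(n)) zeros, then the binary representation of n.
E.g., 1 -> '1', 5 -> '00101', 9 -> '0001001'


num_bits = floor(log2(1742)) + 1 = 11
leading_zeros = num_bits - 1 = 10
binary(1742) = 11011001110

Elias gamma(1742) = '0000000000' + '11011001110' = 000000000011011001110 (21 bits)


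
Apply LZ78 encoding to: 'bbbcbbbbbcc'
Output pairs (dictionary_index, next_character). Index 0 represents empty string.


LZ78 encoding steps:
Dictionary: {0: ''}
Step 1: w='' (idx 0), next='b' -> output (0, 'b'), add 'b' as idx 1
Step 2: w='b' (idx 1), next='b' -> output (1, 'b'), add 'bb' as idx 2
Step 3: w='' (idx 0), next='c' -> output (0, 'c'), add 'c' as idx 3
Step 4: w='bb' (idx 2), next='b' -> output (2, 'b'), add 'bbb' as idx 4
Step 5: w='bb' (idx 2), next='c' -> output (2, 'c'), add 'bbc' as idx 5
Step 6: w='c' (idx 3), end of input -> output (3, '')


Encoded: [(0, 'b'), (1, 'b'), (0, 'c'), (2, 'b'), (2, 'c'), (3, '')]


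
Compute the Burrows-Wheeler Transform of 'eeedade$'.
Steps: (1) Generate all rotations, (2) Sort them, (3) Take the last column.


Rotations (sorted):
  0: $eeedade -> last char: e
  1: ade$eeed -> last char: d
  2: dade$eee -> last char: e
  3: de$eeeda -> last char: a
  4: e$eeedad -> last char: d
  5: edade$ee -> last char: e
  6: eedade$e -> last char: e
  7: eeedade$ -> last char: $


BWT = edeadee$


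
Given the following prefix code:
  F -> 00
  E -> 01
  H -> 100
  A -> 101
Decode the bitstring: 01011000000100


Decoding step by step:
Bits 01 -> E
Bits 01 -> E
Bits 100 -> H
Bits 00 -> F
Bits 00 -> F
Bits 100 -> H


Decoded message: EEHFFH


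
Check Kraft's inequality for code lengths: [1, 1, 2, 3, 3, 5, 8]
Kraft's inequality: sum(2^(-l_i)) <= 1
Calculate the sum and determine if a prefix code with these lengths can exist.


Sum = 2^(-1) + 2^(-1) + 2^(-2) + 2^(-3) + 2^(-3) + 2^(-5) + 2^(-8)
    = 0.5 + 0.5 + 0.25 + 0.125 + 0.125 + 0.03125 + 0.00390625
    = 393/256 = 1.53515625
Since 1.53515625 > 1, Kraft's inequality is NOT satisfied.
A prefix code with these lengths CANNOT exist.

Kraft sum = 1.53515625. Not satisfied.


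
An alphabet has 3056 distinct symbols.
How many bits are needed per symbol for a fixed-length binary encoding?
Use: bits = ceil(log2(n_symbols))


log2(3056) = 11.5774
Bracket: 2^11 = 2048 < 3056 <= 2^12 = 4096
So ceil(log2(3056)) = 12

bits = ceil(log2(3056)) = ceil(11.5774) = 12 bits


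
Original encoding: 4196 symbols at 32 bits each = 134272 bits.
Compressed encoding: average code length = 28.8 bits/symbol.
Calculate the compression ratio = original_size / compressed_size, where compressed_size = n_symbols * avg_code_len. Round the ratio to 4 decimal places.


original_size = n_symbols * orig_bits = 4196 * 32 = 134272 bits
compressed_size = n_symbols * avg_code_len = 4196 * 28.8 = 120844.8 bits
ratio = original_size / compressed_size = 134272 / 120844.8 = 1.1111

Compression ratio = 1.1111


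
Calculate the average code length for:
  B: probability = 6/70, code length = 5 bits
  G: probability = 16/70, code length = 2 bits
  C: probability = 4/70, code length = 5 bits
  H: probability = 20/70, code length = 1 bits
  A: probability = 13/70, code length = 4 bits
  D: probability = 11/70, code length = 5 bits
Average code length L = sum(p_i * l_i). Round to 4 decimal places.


Weighted contributions p_i * l_i:
  B: (6/70) * 5 = 30/70
  G: (16/70) * 2 = 32/70
  C: (4/70) * 5 = 20/70
  H: (20/70) * 1 = 20/70
  A: (13/70) * 4 = 52/70
  D: (11/70) * 5 = 55/70
Sum = (30 + 32 + 20 + 20 + 52 + 55)/70 = 209/70

L = 209/70 = 2.9857 bits/symbol


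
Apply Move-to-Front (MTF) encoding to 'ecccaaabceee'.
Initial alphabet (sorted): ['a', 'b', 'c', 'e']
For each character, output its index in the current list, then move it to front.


MTF encoding:
'e': index 3 in ['a', 'b', 'c', 'e'] -> ['e', 'a', 'b', 'c']
'c': index 3 in ['e', 'a', 'b', 'c'] -> ['c', 'e', 'a', 'b']
'c': index 0 in ['c', 'e', 'a', 'b'] -> ['c', 'e', 'a', 'b']
'c': index 0 in ['c', 'e', 'a', 'b'] -> ['c', 'e', 'a', 'b']
'a': index 2 in ['c', 'e', 'a', 'b'] -> ['a', 'c', 'e', 'b']
'a': index 0 in ['a', 'c', 'e', 'b'] -> ['a', 'c', 'e', 'b']
'a': index 0 in ['a', 'c', 'e', 'b'] -> ['a', 'c', 'e', 'b']
'b': index 3 in ['a', 'c', 'e', 'b'] -> ['b', 'a', 'c', 'e']
'c': index 2 in ['b', 'a', 'c', 'e'] -> ['c', 'b', 'a', 'e']
'e': index 3 in ['c', 'b', 'a', 'e'] -> ['e', 'c', 'b', 'a']
'e': index 0 in ['e', 'c', 'b', 'a'] -> ['e', 'c', 'b', 'a']
'e': index 0 in ['e', 'c', 'b', 'a'] -> ['e', 'c', 'b', 'a']


Output: [3, 3, 0, 0, 2, 0, 0, 3, 2, 3, 0, 0]


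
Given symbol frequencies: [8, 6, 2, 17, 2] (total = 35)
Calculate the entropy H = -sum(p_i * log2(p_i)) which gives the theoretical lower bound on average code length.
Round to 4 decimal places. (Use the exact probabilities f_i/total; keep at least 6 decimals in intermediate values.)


Per-symbol terms -p_i * log2(p_i) with p_i = f_i/35:
  p = 8/35 = 0.228571: log2(p) = -2.129283, -p*log2(p) = 0.486693
  p = 6/35 = 0.171429: log2(p) = -2.544321, -p*log2(p) = 0.436169
  p = 2/35 = 0.057143: log2(p) = -4.129283, -p*log2(p) = 0.235959
  p = 17/35 = 0.485714: log2(p) = -1.041820, -p*log2(p) = 0.506027
  p = 2/35 = 0.057143: log2(p) = -4.129283, -p*log2(p) = 0.235959
H = 0.486693 + 0.436169 + 0.235959 + 0.506027 + 0.235959 = 1.900807

H = 1.9008 bits/symbol


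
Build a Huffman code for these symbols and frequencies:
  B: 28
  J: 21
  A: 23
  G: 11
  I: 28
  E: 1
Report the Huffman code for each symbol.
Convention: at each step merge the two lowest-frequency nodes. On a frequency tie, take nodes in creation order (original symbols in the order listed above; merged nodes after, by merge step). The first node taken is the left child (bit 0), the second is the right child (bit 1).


Huffman tree construction:
Step 1: Merge E(1) + G(11) = 12
Step 2: Merge (E+G)(12) + J(21) = 33
Step 3: Merge A(23) + B(28) = 51
Step 4: Merge I(28) + ((E+G)+J)(33) = 61
Step 5: Merge (A+B)(51) + (I+((E+G)+J))(61) = 112
Read each symbol's code off the tree from the root (left child = 0, right child = 1).

Codes:
  B: 01 (length 2)
  J: 111 (length 3)
  A: 00 (length 2)
  G: 1101 (length 4)
  I: 10 (length 2)
  E: 1100 (length 4)
Average code length: 269/112 = 2.4018 bits/symbol


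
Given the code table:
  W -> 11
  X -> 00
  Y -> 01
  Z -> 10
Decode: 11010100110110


Decoding:
11 -> W
01 -> Y
01 -> Y
00 -> X
11 -> W
01 -> Y
10 -> Z


Result: WYYXWYZ


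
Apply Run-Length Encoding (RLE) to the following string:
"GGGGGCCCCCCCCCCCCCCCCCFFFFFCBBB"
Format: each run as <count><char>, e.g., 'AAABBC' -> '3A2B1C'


Scanning runs left to right:
  i=0: run of 'G' x 5 -> '5G'
  i=5: run of 'C' x 17 -> '17C'
  i=22: run of 'F' x 5 -> '5F'
  i=27: run of 'C' x 1 -> '1C'
  i=28: run of 'B' x 3 -> '3B'

RLE = 5G17C5F1C3B


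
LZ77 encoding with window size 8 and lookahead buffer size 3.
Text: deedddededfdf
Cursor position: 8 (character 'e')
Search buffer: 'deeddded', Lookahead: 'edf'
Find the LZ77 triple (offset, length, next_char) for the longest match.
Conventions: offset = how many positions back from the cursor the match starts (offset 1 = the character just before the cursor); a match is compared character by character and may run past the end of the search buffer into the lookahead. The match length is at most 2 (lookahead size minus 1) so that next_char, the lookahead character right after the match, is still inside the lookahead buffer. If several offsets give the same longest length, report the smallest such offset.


Try each offset into the search buffer:
  offset=1 (pos 7, char 'd'): match length 0
  offset=2 (pos 6, char 'e'): match length 2
  offset=3 (pos 5, char 'd'): match length 0
  offset=4 (pos 4, char 'd'): match length 0
  offset=5 (pos 3, char 'd'): match length 0
  offset=6 (pos 2, char 'e'): match length 2
  offset=7 (pos 1, char 'e'): match length 1
  offset=8 (pos 0, char 'd'): match length 0
Longest match has length 2, found at offsets 2, 6; take the smallest, offset 2.
next_char = character at position 8 + 2 = 10 -> 'f'

Best match: offset=2, length=2 (matching 'ed' starting at position 6)
LZ77 triple: (2, 2, 'f')


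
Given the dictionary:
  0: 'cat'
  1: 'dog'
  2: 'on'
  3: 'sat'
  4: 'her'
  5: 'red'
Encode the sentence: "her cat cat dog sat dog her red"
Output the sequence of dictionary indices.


Look up each word in the dictionary:
  'her' -> 4
  'cat' -> 0
  'cat' -> 0
  'dog' -> 1
  'sat' -> 3
  'dog' -> 1
  'her' -> 4
  'red' -> 5

Encoded: [4, 0, 0, 1, 3, 1, 4, 5]


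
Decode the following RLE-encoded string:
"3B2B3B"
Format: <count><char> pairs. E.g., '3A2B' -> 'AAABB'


Expanding each <count><char> pair:
  3B -> 'BBB'
  2B -> 'BB'
  3B -> 'BBB'

Decoded = BBBBBBBB


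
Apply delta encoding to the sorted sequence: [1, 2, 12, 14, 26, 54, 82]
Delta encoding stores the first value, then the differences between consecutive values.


First value: 1
Deltas:
  2 - 1 = 1
  12 - 2 = 10
  14 - 12 = 2
  26 - 14 = 12
  54 - 26 = 28
  82 - 54 = 28


Delta encoded: [1, 1, 10, 2, 12, 28, 28]


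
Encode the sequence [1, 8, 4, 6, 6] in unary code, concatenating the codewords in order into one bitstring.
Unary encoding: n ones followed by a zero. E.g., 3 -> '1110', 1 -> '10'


Encode each number as n ones followed by a terminating 0:
  1 -> 10 (2 bits)
  8 -> 111111110 (9 bits)
  4 -> 11110 (5 bits)
  6 -> 1111110 (7 bits)
  6 -> 1111110 (7 bits)
Total length = 2 + 9 + 5 + 7 + 7 = 30 bits.

Unary([1, 8, 4, 6, 6]) = 101111111101111011111101111110 (30 bits)


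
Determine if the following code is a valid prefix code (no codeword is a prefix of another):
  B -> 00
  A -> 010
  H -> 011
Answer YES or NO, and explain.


Checking each pair (does one codeword prefix another?):
  B='00' vs A='010': no prefix
  B='00' vs H='011': no prefix
  A='010' vs B='00': no prefix
  A='010' vs H='011': no prefix
  H='011' vs B='00': no prefix
  H='011' vs A='010': no prefix
No violation found over all pairs.

YES -- this is a valid prefix code. No codeword is a prefix of any other codeword.


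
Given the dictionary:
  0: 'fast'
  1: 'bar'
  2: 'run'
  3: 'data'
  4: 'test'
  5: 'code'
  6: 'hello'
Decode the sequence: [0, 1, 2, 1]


Look up each index in the dictionary:
  0 -> 'fast'
  1 -> 'bar'
  2 -> 'run'
  1 -> 'bar'

Decoded: "fast bar run bar"


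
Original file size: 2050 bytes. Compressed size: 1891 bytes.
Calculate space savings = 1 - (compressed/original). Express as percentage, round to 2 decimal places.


ratio = compressed/original = 1891/2050 = 0.922439
savings = 1 - ratio = 1 - 0.922439 = 0.077561
as a percentage: 0.077561 * 100 = 7.76%

Space savings = 1 - 1891/2050 = 7.76%


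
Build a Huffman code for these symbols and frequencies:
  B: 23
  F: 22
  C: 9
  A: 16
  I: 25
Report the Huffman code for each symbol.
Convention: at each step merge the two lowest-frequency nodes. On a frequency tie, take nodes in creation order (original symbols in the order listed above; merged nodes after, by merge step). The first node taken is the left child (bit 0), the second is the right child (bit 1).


Huffman tree construction:
Step 1: Merge C(9) + A(16) = 25
Step 2: Merge F(22) + B(23) = 45
Step 3: Merge I(25) + (C+A)(25) = 50
Step 4: Merge (F+B)(45) + (I+(C+A))(50) = 95
Read each symbol's code off the tree from the root (left child = 0, right child = 1).

Codes:
  B: 01 (length 2)
  F: 00 (length 2)
  C: 110 (length 3)
  A: 111 (length 3)
  I: 10 (length 2)
Average code length: 215/95 = 2.2632 bits/symbol


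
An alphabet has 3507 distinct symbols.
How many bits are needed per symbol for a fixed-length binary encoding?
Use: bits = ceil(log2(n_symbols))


log2(3507) = 11.776
Bracket: 2^11 = 2048 < 3507 <= 2^12 = 4096
So ceil(log2(3507)) = 12

bits = ceil(log2(3507)) = ceil(11.776) = 12 bits


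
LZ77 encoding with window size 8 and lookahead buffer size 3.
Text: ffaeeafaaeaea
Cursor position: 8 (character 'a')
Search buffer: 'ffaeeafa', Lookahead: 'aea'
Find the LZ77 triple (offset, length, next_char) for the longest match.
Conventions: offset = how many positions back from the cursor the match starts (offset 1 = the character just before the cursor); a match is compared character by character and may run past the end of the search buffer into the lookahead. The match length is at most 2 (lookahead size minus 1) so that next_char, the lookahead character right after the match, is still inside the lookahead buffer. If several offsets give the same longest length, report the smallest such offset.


Try each offset into the search buffer:
  offset=1 (pos 7, char 'a'): match length 1
  offset=2 (pos 6, char 'f'): match length 0
  offset=3 (pos 5, char 'a'): match length 1
  offset=4 (pos 4, char 'e'): match length 0
  offset=5 (pos 3, char 'e'): match length 0
  offset=6 (pos 2, char 'a'): match length 2
  offset=7 (pos 1, char 'f'): match length 0
  offset=8 (pos 0, char 'f'): match length 0
Longest match has length 2 at offset 6.
next_char = character at position 8 + 2 = 10 -> 'a'

Best match: offset=6, length=2 (matching 'ae' starting at position 2)
LZ77 triple: (6, 2, 'a')


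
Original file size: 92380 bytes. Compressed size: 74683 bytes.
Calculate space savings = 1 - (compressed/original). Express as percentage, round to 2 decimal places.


ratio = compressed/original = 74683/92380 = 0.808433
savings = 1 - ratio = 1 - 0.808433 = 0.191567
as a percentage: 0.191567 * 100 = 19.16%

Space savings = 1 - 74683/92380 = 19.16%


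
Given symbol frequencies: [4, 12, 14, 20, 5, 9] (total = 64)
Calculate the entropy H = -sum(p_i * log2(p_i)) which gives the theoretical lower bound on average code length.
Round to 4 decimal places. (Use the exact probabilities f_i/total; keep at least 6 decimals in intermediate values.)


Per-symbol terms -p_i * log2(p_i) with p_i = f_i/64:
  p = 4/64 = 0.062500: log2(p) = -4.000000, -p*log2(p) = 0.250000
  p = 12/64 = 0.187500: log2(p) = -2.415037, -p*log2(p) = 0.452820
  p = 14/64 = 0.218750: log2(p) = -2.192645, -p*log2(p) = 0.479641
  p = 20/64 = 0.312500: log2(p) = -1.678072, -p*log2(p) = 0.524397
  p = 5/64 = 0.078125: log2(p) = -3.678072, -p*log2(p) = 0.287349
  p = 9/64 = 0.140625: log2(p) = -2.830075, -p*log2(p) = 0.397979
H = 0.250000 + 0.452820 + 0.479641 + 0.524397 + 0.287349 + 0.397979 = 2.392186

H = 2.3922 bits/symbol


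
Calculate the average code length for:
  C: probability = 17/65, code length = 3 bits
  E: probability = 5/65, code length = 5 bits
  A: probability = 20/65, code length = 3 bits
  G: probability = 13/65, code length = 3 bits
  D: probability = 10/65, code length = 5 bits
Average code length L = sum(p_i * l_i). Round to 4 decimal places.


Weighted contributions p_i * l_i:
  C: (17/65) * 3 = 51/65
  E: (5/65) * 5 = 25/65
  A: (20/65) * 3 = 60/65
  G: (13/65) * 3 = 39/65
  D: (10/65) * 5 = 50/65
Sum = (51 + 25 + 60 + 39 + 50)/65 = 225/65

L = 225/65 = 3.4615 bits/symbol


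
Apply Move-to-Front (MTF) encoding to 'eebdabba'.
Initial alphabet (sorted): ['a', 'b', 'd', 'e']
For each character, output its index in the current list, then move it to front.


MTF encoding:
'e': index 3 in ['a', 'b', 'd', 'e'] -> ['e', 'a', 'b', 'd']
'e': index 0 in ['e', 'a', 'b', 'd'] -> ['e', 'a', 'b', 'd']
'b': index 2 in ['e', 'a', 'b', 'd'] -> ['b', 'e', 'a', 'd']
'd': index 3 in ['b', 'e', 'a', 'd'] -> ['d', 'b', 'e', 'a']
'a': index 3 in ['d', 'b', 'e', 'a'] -> ['a', 'd', 'b', 'e']
'b': index 2 in ['a', 'd', 'b', 'e'] -> ['b', 'a', 'd', 'e']
'b': index 0 in ['b', 'a', 'd', 'e'] -> ['b', 'a', 'd', 'e']
'a': index 1 in ['b', 'a', 'd', 'e'] -> ['a', 'b', 'd', 'e']


Output: [3, 0, 2, 3, 3, 2, 0, 1]


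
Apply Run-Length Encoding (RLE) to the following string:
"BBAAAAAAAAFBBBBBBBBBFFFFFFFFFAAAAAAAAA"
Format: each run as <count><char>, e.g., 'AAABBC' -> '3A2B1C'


Scanning runs left to right:
  i=0: run of 'B' x 2 -> '2B'
  i=2: run of 'A' x 8 -> '8A'
  i=10: run of 'F' x 1 -> '1F'
  i=11: run of 'B' x 9 -> '9B'
  i=20: run of 'F' x 9 -> '9F'
  i=29: run of 'A' x 9 -> '9A'

RLE = 2B8A1F9B9F9A


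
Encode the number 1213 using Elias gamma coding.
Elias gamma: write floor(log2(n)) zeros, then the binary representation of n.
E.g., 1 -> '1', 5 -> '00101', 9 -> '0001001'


num_bits = floor(log2(1213)) + 1 = 11
leading_zeros = num_bits - 1 = 10
binary(1213) = 10010111101

Elias gamma(1213) = '0000000000' + '10010111101' = 000000000010010111101 (21 bits)


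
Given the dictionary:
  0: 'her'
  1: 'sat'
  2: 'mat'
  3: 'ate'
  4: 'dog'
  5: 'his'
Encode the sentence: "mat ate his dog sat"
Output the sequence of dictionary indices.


Look up each word in the dictionary:
  'mat' -> 2
  'ate' -> 3
  'his' -> 5
  'dog' -> 4
  'sat' -> 1

Encoded: [2, 3, 5, 4, 1]


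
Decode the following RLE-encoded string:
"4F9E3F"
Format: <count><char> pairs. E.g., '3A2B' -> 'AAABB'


Expanding each <count><char> pair:
  4F -> 'FFFF'
  9E -> 'EEEEEEEEE'
  3F -> 'FFF'

Decoded = FFFFEEEEEEEEEFFF


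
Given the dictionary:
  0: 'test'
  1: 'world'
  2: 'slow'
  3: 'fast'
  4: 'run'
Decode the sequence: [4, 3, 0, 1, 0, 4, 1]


Look up each index in the dictionary:
  4 -> 'run'
  3 -> 'fast'
  0 -> 'test'
  1 -> 'world'
  0 -> 'test'
  4 -> 'run'
  1 -> 'world'

Decoded: "run fast test world test run world"


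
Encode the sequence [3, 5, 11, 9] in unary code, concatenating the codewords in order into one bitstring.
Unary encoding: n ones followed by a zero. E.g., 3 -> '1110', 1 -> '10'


Encode each number as n ones followed by a terminating 0:
  3 -> 1110 (4 bits)
  5 -> 111110 (6 bits)
  11 -> 111111111110 (12 bits)
  9 -> 1111111110 (10 bits)
Total length = 4 + 6 + 12 + 10 = 32 bits.

Unary([3, 5, 11, 9]) = 11101111101111111111101111111110 (32 bits)


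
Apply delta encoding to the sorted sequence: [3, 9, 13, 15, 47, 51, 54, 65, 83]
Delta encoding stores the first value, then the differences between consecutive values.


First value: 3
Deltas:
  9 - 3 = 6
  13 - 9 = 4
  15 - 13 = 2
  47 - 15 = 32
  51 - 47 = 4
  54 - 51 = 3
  65 - 54 = 11
  83 - 65 = 18


Delta encoded: [3, 6, 4, 2, 32, 4, 3, 11, 18]


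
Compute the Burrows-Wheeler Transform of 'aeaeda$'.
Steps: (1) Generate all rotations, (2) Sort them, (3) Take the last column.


Rotations (sorted):
  0: $aeaeda -> last char: a
  1: a$aeaed -> last char: d
  2: aeaeda$ -> last char: $
  3: aeda$ae -> last char: e
  4: da$aeae -> last char: e
  5: eaeda$a -> last char: a
  6: eda$aea -> last char: a


BWT = ad$eeaa


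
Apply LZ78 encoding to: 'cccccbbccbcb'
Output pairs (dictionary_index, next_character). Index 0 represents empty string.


LZ78 encoding steps:
Dictionary: {0: ''}
Step 1: w='' (idx 0), next='c' -> output (0, 'c'), add 'c' as idx 1
Step 2: w='c' (idx 1), next='c' -> output (1, 'c'), add 'cc' as idx 2
Step 3: w='cc' (idx 2), next='b' -> output (2, 'b'), add 'ccb' as idx 3
Step 4: w='' (idx 0), next='b' -> output (0, 'b'), add 'b' as idx 4
Step 5: w='ccb' (idx 3), next='c' -> output (3, 'c'), add 'ccbc' as idx 5
Step 6: w='b' (idx 4), end of input -> output (4, '')


Encoded: [(0, 'c'), (1, 'c'), (2, 'b'), (0, 'b'), (3, 'c'), (4, '')]


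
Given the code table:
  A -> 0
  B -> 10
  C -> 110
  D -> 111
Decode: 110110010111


Decoding:
110 -> C
110 -> C
0 -> A
10 -> B
111 -> D


Result: CCABD


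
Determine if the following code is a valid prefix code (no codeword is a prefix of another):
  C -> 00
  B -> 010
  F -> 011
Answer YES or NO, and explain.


Checking each pair (does one codeword prefix another?):
  C='00' vs B='010': no prefix
  C='00' vs F='011': no prefix
  B='010' vs C='00': no prefix
  B='010' vs F='011': no prefix
  F='011' vs C='00': no prefix
  F='011' vs B='010': no prefix
No violation found over all pairs.

YES -- this is a valid prefix code. No codeword is a prefix of any other codeword.


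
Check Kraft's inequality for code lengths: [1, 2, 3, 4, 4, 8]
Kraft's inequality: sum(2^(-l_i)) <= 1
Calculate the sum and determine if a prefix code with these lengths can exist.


Sum = 2^(-1) + 2^(-2) + 2^(-3) + 2^(-4) + 2^(-4) + 2^(-8)
    = 0.5 + 0.25 + 0.125 + 0.0625 + 0.0625 + 0.00390625
    = 257/256 = 1.00390625
Since 1.00390625 > 1, Kraft's inequality is NOT satisfied.
A prefix code with these lengths CANNOT exist.

Kraft sum = 1.00390625. Not satisfied.


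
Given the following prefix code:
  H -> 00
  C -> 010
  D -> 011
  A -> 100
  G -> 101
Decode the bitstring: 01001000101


Decoding step by step:
Bits 010 -> C
Bits 010 -> C
Bits 00 -> H
Bits 101 -> G


Decoded message: CCHG


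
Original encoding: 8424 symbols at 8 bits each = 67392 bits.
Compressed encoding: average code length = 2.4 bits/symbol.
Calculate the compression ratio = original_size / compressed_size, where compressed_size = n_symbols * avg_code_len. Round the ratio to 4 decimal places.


original_size = n_symbols * orig_bits = 8424 * 8 = 67392 bits
compressed_size = n_symbols * avg_code_len = 8424 * 2.4 = 20217.6 bits
ratio = original_size / compressed_size = 67392 / 20217.6 = 3.3333

Compression ratio = 3.3333


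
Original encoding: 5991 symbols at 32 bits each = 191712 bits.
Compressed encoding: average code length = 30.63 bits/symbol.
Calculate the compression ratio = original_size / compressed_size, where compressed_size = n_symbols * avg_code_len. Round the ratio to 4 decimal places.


original_size = n_symbols * orig_bits = 5991 * 32 = 191712 bits
compressed_size = n_symbols * avg_code_len = 5991 * 30.63 = 183504.33 bits
ratio = original_size / compressed_size = 191712 / 183504.33 = 1.0447

Compression ratio = 1.0447


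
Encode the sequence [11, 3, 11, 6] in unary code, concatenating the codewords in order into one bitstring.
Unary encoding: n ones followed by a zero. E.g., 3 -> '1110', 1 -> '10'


Encode each number as n ones followed by a terminating 0:
  11 -> 111111111110 (12 bits)
  3 -> 1110 (4 bits)
  11 -> 111111111110 (12 bits)
  6 -> 1111110 (7 bits)
Total length = 12 + 4 + 12 + 7 = 35 bits.

Unary([11, 3, 11, 6]) = 11111111111011101111111111101111110 (35 bits)


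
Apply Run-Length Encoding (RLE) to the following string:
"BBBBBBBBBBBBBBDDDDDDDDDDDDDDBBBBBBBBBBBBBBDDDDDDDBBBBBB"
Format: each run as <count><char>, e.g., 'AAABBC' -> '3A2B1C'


Scanning runs left to right:
  i=0: run of 'B' x 14 -> '14B'
  i=14: run of 'D' x 14 -> '14D'
  i=28: run of 'B' x 14 -> '14B'
  i=42: run of 'D' x 7 -> '7D'
  i=49: run of 'B' x 6 -> '6B'

RLE = 14B14D14B7D6B


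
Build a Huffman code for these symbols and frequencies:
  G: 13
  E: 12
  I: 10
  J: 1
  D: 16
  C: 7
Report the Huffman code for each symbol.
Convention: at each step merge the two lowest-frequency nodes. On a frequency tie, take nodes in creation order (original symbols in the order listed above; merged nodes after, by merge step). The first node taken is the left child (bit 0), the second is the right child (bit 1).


Huffman tree construction:
Step 1: Merge J(1) + C(7) = 8
Step 2: Merge (J+C)(8) + I(10) = 18
Step 3: Merge E(12) + G(13) = 25
Step 4: Merge D(16) + ((J+C)+I)(18) = 34
Step 5: Merge (E+G)(25) + (D+((J+C)+I))(34) = 59
Read each symbol's code off the tree from the root (left child = 0, right child = 1).

Codes:
  G: 01 (length 2)
  E: 00 (length 2)
  I: 111 (length 3)
  J: 1100 (length 4)
  D: 10 (length 2)
  C: 1101 (length 4)
Average code length: 144/59 = 2.4407 bits/symbol


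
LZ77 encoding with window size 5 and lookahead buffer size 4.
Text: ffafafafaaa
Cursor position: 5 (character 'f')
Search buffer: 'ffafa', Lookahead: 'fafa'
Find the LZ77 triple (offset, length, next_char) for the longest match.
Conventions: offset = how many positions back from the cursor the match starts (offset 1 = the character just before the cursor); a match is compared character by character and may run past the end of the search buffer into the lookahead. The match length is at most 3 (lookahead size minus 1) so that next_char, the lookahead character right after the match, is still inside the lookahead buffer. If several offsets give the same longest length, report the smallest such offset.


Try each offset into the search buffer:
  offset=1 (pos 4, char 'a'): match length 0
  offset=2 (pos 3, char 'f'): match length 3
  offset=3 (pos 2, char 'a'): match length 0
  offset=4 (pos 1, char 'f'): match length 3
  offset=5 (pos 0, char 'f'): match length 1
Longest match has length 3, found at offsets 2, 4; take the smallest, offset 2.
next_char = character at position 5 + 3 = 8 -> 'a'

Best match: offset=2, length=3 (matching 'faf' starting at position 3)
LZ77 triple: (2, 3, 'a')


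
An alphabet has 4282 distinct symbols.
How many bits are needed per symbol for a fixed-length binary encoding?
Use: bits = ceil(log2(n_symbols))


log2(4282) = 12.0641
Bracket: 2^12 = 4096 < 4282 <= 2^13 = 8192
So ceil(log2(4282)) = 13

bits = ceil(log2(4282)) = ceil(12.0641) = 13 bits


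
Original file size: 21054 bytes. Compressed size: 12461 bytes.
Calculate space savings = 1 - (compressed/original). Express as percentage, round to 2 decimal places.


ratio = compressed/original = 12461/21054 = 0.591859
savings = 1 - ratio = 1 - 0.591859 = 0.408141
as a percentage: 0.408141 * 100 = 40.81%

Space savings = 1 - 12461/21054 = 40.81%


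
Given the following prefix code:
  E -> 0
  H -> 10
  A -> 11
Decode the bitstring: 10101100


Decoding step by step:
Bits 10 -> H
Bits 10 -> H
Bits 11 -> A
Bits 0 -> E
Bits 0 -> E


Decoded message: HHAEE


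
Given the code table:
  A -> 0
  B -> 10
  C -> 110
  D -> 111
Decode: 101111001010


Decoding:
10 -> B
111 -> D
10 -> B
0 -> A
10 -> B
10 -> B


Result: BDBABB


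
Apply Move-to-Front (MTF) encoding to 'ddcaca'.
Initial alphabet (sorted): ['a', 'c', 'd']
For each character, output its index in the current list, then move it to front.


MTF encoding:
'd': index 2 in ['a', 'c', 'd'] -> ['d', 'a', 'c']
'd': index 0 in ['d', 'a', 'c'] -> ['d', 'a', 'c']
'c': index 2 in ['d', 'a', 'c'] -> ['c', 'd', 'a']
'a': index 2 in ['c', 'd', 'a'] -> ['a', 'c', 'd']
'c': index 1 in ['a', 'c', 'd'] -> ['c', 'a', 'd']
'a': index 1 in ['c', 'a', 'd'] -> ['a', 'c', 'd']


Output: [2, 0, 2, 2, 1, 1]


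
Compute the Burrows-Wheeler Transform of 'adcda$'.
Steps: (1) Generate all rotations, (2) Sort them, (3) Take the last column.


Rotations (sorted):
  0: $adcda -> last char: a
  1: a$adcd -> last char: d
  2: adcda$ -> last char: $
  3: cda$ad -> last char: d
  4: da$adc -> last char: c
  5: dcda$a -> last char: a


BWT = ad$dca


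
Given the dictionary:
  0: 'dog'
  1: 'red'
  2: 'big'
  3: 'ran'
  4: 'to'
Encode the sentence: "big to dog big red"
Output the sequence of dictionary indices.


Look up each word in the dictionary:
  'big' -> 2
  'to' -> 4
  'dog' -> 0
  'big' -> 2
  'red' -> 1

Encoded: [2, 4, 0, 2, 1]


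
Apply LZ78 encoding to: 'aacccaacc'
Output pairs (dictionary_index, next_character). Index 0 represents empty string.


LZ78 encoding steps:
Dictionary: {0: ''}
Step 1: w='' (idx 0), next='a' -> output (0, 'a'), add 'a' as idx 1
Step 2: w='a' (idx 1), next='c' -> output (1, 'c'), add 'ac' as idx 2
Step 3: w='' (idx 0), next='c' -> output (0, 'c'), add 'c' as idx 3
Step 4: w='c' (idx 3), next='a' -> output (3, 'a'), add 'ca' as idx 4
Step 5: w='ac' (idx 2), next='c' -> output (2, 'c'), add 'acc' as idx 5


Encoded: [(0, 'a'), (1, 'c'), (0, 'c'), (3, 'a'), (2, 'c')]


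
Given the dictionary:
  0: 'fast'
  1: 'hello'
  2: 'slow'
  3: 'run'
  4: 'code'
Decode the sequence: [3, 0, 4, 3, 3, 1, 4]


Look up each index in the dictionary:
  3 -> 'run'
  0 -> 'fast'
  4 -> 'code'
  3 -> 'run'
  3 -> 'run'
  1 -> 'hello'
  4 -> 'code'

Decoded: "run fast code run run hello code"


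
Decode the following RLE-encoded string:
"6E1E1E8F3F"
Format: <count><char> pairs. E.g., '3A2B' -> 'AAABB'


Expanding each <count><char> pair:
  6E -> 'EEEEEE'
  1E -> 'E'
  1E -> 'E'
  8F -> 'FFFFFFFF'
  3F -> 'FFF'

Decoded = EEEEEEEEFFFFFFFFFFF


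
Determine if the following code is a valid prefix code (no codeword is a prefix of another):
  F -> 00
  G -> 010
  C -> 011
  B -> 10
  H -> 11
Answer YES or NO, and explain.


Checking each pair (does one codeword prefix another?):
  F='00' vs G='010': no prefix
  F='00' vs C='011': no prefix
  F='00' vs B='10': no prefix
  F='00' vs H='11': no prefix
  G='010' vs F='00': no prefix
  G='010' vs C='011': no prefix
  G='010' vs B='10': no prefix
  G='010' vs H='11': no prefix
  C='011' vs F='00': no prefix
  C='011' vs G='010': no prefix
  C='011' vs B='10': no prefix
  C='011' vs H='11': no prefix
  B='10' vs F='00': no prefix
  B='10' vs G='010': no prefix
  B='10' vs C='011': no prefix
  B='10' vs H='11': no prefix
  H='11' vs F='00': no prefix
  H='11' vs G='010': no prefix
  H='11' vs C='011': no prefix
  H='11' vs B='10': no prefix
No violation found over all pairs.

YES -- this is a valid prefix code. No codeword is a prefix of any other codeword.


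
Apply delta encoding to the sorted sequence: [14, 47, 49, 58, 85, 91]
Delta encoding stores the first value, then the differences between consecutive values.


First value: 14
Deltas:
  47 - 14 = 33
  49 - 47 = 2
  58 - 49 = 9
  85 - 58 = 27
  91 - 85 = 6


Delta encoded: [14, 33, 2, 9, 27, 6]


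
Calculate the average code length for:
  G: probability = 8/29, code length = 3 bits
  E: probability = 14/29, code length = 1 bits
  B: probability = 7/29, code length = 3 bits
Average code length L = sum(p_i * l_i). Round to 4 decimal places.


Weighted contributions p_i * l_i:
  G: (8/29) * 3 = 24/29
  E: (14/29) * 1 = 14/29
  B: (7/29) * 3 = 21/29
Sum = (24 + 14 + 21)/29 = 59/29

L = 59/29 = 2.0345 bits/symbol


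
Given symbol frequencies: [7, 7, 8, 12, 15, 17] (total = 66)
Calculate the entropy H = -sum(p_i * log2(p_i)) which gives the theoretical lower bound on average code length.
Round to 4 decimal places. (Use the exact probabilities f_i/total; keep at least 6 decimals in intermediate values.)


Per-symbol terms -p_i * log2(p_i) with p_i = f_i/66:
  p = 7/66 = 0.106061: log2(p) = -3.237039, -p*log2(p) = 0.343322
  p = 7/66 = 0.106061: log2(p) = -3.237039, -p*log2(p) = 0.343322
  p = 8/66 = 0.121212: log2(p) = -3.044394, -p*log2(p) = 0.369017
  p = 12/66 = 0.181818: log2(p) = -2.459432, -p*log2(p) = 0.447169
  p = 15/66 = 0.227273: log2(p) = -2.137504, -p*log2(p) = 0.485796
  p = 17/66 = 0.257576: log2(p) = -1.956931, -p*log2(p) = 0.504058
H = 0.343322 + 0.343322 + 0.369017 + 0.447169 + 0.485796 + 0.504058 = 2.492684

H = 2.4927 bits/symbol


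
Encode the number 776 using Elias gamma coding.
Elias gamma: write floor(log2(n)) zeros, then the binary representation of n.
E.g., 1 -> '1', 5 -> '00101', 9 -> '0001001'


num_bits = floor(log2(776)) + 1 = 10
leading_zeros = num_bits - 1 = 9
binary(776) = 1100001000

Elias gamma(776) = '000000000' + '1100001000' = 0000000001100001000 (19 bits)


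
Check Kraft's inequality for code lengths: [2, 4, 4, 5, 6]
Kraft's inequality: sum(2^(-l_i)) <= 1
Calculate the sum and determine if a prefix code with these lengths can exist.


Sum = 2^(-2) + 2^(-4) + 2^(-4) + 2^(-5) + 2^(-6)
    = 0.25 + 0.0625 + 0.0625 + 0.03125 + 0.015625
    = 27/64 = 0.421875
Since 0.421875 <= 1, Kraft's inequality IS satisfied.
A prefix code with these lengths CAN exist.

Kraft sum = 0.421875. Satisfied.


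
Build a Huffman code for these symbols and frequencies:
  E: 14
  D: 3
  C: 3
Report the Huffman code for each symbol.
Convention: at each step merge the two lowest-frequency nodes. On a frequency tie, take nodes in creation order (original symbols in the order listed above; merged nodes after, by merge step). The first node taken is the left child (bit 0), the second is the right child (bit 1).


Huffman tree construction:
Step 1: Merge D(3) + C(3) = 6
Step 2: Merge (D+C)(6) + E(14) = 20
Read each symbol's code off the tree from the root (left child = 0, right child = 1).

Codes:
  E: 1 (length 1)
  D: 00 (length 2)
  C: 01 (length 2)
Average code length: 26/20 = 1.3000 bits/symbol


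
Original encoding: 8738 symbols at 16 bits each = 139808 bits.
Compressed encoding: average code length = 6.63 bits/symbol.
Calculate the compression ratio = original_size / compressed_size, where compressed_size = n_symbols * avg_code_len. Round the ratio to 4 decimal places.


original_size = n_symbols * orig_bits = 8738 * 16 = 139808 bits
compressed_size = n_symbols * avg_code_len = 8738 * 6.63 = 57932.94 bits
ratio = original_size / compressed_size = 139808 / 57932.94 = 2.4133

Compression ratio = 2.4133


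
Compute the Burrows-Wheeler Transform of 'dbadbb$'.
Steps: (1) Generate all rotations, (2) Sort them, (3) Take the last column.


Rotations (sorted):
  0: $dbadbb -> last char: b
  1: adbb$db -> last char: b
  2: b$dbadb -> last char: b
  3: badbb$d -> last char: d
  4: bb$dbad -> last char: d
  5: dbadbb$ -> last char: $
  6: dbb$dba -> last char: a


BWT = bbbdd$a


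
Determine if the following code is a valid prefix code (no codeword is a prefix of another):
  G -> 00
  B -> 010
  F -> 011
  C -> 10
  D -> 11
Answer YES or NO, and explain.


Checking each pair (does one codeword prefix another?):
  G='00' vs B='010': no prefix
  G='00' vs F='011': no prefix
  G='00' vs C='10': no prefix
  G='00' vs D='11': no prefix
  B='010' vs G='00': no prefix
  B='010' vs F='011': no prefix
  B='010' vs C='10': no prefix
  B='010' vs D='11': no prefix
  F='011' vs G='00': no prefix
  F='011' vs B='010': no prefix
  F='011' vs C='10': no prefix
  F='011' vs D='11': no prefix
  C='10' vs G='00': no prefix
  C='10' vs B='010': no prefix
  C='10' vs F='011': no prefix
  C='10' vs D='11': no prefix
  D='11' vs G='00': no prefix
  D='11' vs B='010': no prefix
  D='11' vs F='011': no prefix
  D='11' vs C='10': no prefix
No violation found over all pairs.

YES -- this is a valid prefix code. No codeword is a prefix of any other codeword.


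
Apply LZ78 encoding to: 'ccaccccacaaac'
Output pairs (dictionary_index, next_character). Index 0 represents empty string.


LZ78 encoding steps:
Dictionary: {0: ''}
Step 1: w='' (idx 0), next='c' -> output (0, 'c'), add 'c' as idx 1
Step 2: w='c' (idx 1), next='a' -> output (1, 'a'), add 'ca' as idx 2
Step 3: w='c' (idx 1), next='c' -> output (1, 'c'), add 'cc' as idx 3
Step 4: w='cc' (idx 3), next='a' -> output (3, 'a'), add 'cca' as idx 4
Step 5: w='ca' (idx 2), next='a' -> output (2, 'a'), add 'caa' as idx 5
Step 6: w='' (idx 0), next='a' -> output (0, 'a'), add 'a' as idx 6
Step 7: w='c' (idx 1), end of input -> output (1, '')


Encoded: [(0, 'c'), (1, 'a'), (1, 'c'), (3, 'a'), (2, 'a'), (0, 'a'), (1, '')]
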